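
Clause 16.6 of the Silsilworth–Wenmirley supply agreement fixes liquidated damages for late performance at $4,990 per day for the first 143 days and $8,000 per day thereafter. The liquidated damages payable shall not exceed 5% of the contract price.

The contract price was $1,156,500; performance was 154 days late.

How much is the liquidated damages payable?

First 143 days: 143 × $4,990 = $713,570
Remaining days: (154 − 143) × $8,000 = $88,000
Accrued per-day damages: $713,570 + $88,000 = $801,570
Cap: 5% of $1,156,500 = $57,825
Cap at $57,825: $801,570 exceeds the cap → $57,825

Liquidated damages: $57,825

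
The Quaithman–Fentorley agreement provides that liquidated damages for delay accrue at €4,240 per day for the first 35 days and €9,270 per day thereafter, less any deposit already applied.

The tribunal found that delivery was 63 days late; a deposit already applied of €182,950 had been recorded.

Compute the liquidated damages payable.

€225,010

First 35 days: 35 × €4,240 = €148,400
Remaining days: (63 − 35) × €9,270 = €259,560
Accrued per-day damages: €148,400 + €259,560 = €407,960
Less deposit already applied: €407,960 − €182,950 = €225,010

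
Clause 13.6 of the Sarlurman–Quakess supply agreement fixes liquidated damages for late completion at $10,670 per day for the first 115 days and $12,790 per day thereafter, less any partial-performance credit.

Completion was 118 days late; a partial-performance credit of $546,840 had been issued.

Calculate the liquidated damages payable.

Liquidated damages: $718,580

First 115 days: 115 × $10,670 = $1,227,050
Remaining days: (118 − 115) × $12,790 = $38,370
Accrued per-day damages: $1,227,050 + $38,370 = $1,265,420
Less partial-performance credit: $1,265,420 − $546,840 = $718,580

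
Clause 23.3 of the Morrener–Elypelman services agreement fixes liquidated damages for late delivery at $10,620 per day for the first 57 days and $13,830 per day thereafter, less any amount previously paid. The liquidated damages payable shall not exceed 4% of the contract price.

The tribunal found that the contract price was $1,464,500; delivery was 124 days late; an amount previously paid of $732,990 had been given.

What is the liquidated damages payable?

First 57 days: 57 × $10,620 = $605,340
Remaining days: (124 − 57) × $13,830 = $926,610
Accrued per-day damages: $605,340 + $926,610 = $1,531,950
Less amount previously paid: $1,531,950 − $732,990 = $798,960
Cap: 4% of $1,464,500 = $58,580
Cap at $58,580: $798,960 exceeds the cap → $58,580

$58,580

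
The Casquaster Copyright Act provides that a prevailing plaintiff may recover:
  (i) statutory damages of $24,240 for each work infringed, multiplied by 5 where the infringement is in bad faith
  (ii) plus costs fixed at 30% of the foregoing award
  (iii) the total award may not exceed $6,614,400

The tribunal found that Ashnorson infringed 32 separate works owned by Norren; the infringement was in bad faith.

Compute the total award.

Statutory damages: 32 × $24,240 = $775,680
Multiplied by 5: 5 × $775,680 = $3,878,400
Costs: 30% of $3,878,400 = $1,163,520
Award plus costs: $3,878,400 + $1,163,520 = $5,041,920
Cap at $6,614,400: $5,041,920 is within the cap, no reduction.

$5,041,920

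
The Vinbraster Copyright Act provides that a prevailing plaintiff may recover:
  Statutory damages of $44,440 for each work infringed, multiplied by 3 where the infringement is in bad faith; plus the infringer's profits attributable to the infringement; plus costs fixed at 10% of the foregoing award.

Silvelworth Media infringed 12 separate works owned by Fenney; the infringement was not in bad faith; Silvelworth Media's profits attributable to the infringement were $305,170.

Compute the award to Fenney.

$922,295

Statutory damages: 12 × $44,440 = $533,280
Infringement not in bad faith: no ×3 enhancement.
Combined award: $533,280 + $305,170 = $838,450
Costs: 10% of $838,450 = $83,845
Award plus costs: $838,450 + $83,845 = $922,295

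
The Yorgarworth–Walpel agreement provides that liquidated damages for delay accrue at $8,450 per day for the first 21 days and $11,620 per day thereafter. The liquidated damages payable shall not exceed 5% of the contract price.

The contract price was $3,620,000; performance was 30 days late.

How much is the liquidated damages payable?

$181,000

First 21 days: 21 × $8,450 = $177,450
Remaining days: (30 − 21) × $11,620 = $104,580
Accrued per-day damages: $177,450 + $104,580 = $282,030
Cap: 5% of $3,620,000 = $181,000
Cap at $181,000: $282,030 exceeds the cap → $181,000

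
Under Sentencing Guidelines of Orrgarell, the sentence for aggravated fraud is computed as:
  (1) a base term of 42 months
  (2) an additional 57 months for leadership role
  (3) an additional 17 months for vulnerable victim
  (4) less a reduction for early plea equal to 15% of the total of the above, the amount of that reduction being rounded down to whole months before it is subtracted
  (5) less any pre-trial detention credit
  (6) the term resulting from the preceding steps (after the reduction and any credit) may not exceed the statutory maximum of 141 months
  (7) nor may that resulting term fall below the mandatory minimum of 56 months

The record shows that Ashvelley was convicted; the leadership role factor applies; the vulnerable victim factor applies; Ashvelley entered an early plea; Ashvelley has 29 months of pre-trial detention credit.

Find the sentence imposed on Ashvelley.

Leadership role enhancement: +57 months
Vulnerable victim enhancement: +17 months
Adjusted term: 42 months + 57 months + 17 months = 116 months
Early plea reduction: 15% of 116 months = 17 months (rounded down)
After reduction: 116 − 17 = 99 months
Less pre-trial detention credit: 99 months − 29 months = 70 months
Cap at 141 months: 70 months is within the cap, no reduction.
Minimum 56 months: 70 months meets the minimum, no increase.

Sentence: 70 months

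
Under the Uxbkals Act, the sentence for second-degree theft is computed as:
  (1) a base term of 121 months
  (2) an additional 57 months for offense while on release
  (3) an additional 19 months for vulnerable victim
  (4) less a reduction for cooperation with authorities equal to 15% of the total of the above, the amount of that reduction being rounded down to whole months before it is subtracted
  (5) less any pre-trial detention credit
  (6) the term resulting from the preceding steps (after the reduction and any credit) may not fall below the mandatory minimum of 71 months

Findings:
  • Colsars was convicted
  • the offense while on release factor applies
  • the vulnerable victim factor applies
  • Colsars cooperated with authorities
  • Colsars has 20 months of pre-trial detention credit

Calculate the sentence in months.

Sentence: 148 months

Offense while on release enhancement: +57 months
Vulnerable victim enhancement: +19 months
Adjusted term: 121 months + 57 months + 19 months = 197 months
Cooperation with authorities reduction: 15% of 197 months = 29 months (rounded down)
After reduction: 197 − 29 = 168 months
Less pre-trial detention credit: 168 months − 20 months = 148 months
Minimum 71 months: 148 months meets the minimum, no increase.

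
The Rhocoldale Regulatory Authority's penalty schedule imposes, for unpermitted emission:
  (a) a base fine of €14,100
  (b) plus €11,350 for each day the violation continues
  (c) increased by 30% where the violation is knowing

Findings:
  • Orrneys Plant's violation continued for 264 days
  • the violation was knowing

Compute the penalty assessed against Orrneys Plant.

Per-day component: 264 × €11,350 = €2,996,400
Base plus per-day: €14,100 + €2,996,400 = €3,010,500
Enhancement: 30% of €3,010,500 = €903,150
Enhanced fine: €3,010,500 + €903,150 = €3,913,650

Civil penalty: €3,913,650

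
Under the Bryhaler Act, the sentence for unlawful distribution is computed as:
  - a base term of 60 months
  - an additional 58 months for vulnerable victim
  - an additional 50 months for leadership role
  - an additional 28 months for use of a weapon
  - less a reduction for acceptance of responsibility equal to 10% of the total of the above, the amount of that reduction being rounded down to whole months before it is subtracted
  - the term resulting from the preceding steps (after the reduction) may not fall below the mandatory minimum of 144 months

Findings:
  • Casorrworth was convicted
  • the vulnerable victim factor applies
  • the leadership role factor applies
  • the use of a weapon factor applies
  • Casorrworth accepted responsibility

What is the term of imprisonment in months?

177 months

Vulnerable victim enhancement: +58 months
Leadership role enhancement: +50 months
Use of a weapon enhancement: +28 months
Adjusted term: 60 months + 58 months + 50 months + 28 months = 196 months
Acceptance of responsibility reduction: 10% of 196 months = 19 months (rounded down)
After reduction: 196 − 19 = 177 months
Minimum 144 months: 177 months meets the minimum, no increase.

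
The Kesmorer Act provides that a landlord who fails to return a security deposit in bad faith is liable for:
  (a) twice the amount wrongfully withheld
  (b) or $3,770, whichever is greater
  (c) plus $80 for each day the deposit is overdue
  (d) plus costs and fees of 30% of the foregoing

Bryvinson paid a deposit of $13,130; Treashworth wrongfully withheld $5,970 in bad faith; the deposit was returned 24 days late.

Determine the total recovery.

Doubled: 2 × $5,970 = $11,940
Minimum $3,770: $11,940 meets the minimum, no increase.
Late-return penalty: 24 × $80 = $1,920
Damages plus late penalty: $11,940 + $1,920 = $13,860
Costs and fees: 30% of $13,860 = $4,158
Total recovery: $13,860 + $4,158 = $18,018

$18,018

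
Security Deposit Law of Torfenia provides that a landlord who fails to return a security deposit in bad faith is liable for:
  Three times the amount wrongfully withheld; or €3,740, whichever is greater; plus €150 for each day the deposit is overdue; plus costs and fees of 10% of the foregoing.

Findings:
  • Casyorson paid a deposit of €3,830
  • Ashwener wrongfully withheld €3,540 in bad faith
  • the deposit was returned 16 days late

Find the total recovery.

Trebled: 3 × €3,540 = €10,620
Minimum €3,740: €10,620 meets the minimum, no increase.
Late-return penalty: 16 × €150 = €2,400
Damages plus late penalty: €10,620 + €2,400 = €13,020
Costs and fees: 10% of €13,020 = €1,302
Total recovery: €13,020 + €1,302 = €14,322

Recovery: €14,322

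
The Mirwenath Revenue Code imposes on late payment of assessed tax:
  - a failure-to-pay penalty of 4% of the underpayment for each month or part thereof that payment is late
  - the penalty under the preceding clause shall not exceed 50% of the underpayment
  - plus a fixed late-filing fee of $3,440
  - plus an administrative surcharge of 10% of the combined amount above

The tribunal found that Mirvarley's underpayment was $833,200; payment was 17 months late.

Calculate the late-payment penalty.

Accrued rate: 4% × 17 = 68%, capped at 50% → 50%
Failure-to-pay penalty: 50% of $833,200 = $416,600
Penalty before surcharge: $416,600 + $3,440 = $420,040
Administrative surcharge: 10% of $420,040 = $42,004
Total penalty: $420,040 + $42,004 = $462,044

$462,044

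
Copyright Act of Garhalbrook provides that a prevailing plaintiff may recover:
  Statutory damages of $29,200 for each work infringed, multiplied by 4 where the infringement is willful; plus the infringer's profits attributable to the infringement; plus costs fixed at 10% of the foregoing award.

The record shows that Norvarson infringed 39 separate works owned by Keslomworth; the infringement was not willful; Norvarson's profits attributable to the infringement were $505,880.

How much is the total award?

Statutory damages: 39 × $29,200 = $1,138,800
Infringement not willful: no ×4 enhancement.
Combined award: $1,138,800 + $505,880 = $1,644,680
Costs: 10% of $1,644,680 = $164,468
Award plus costs: $1,644,680 + $164,468 = $1,809,148

$1,809,148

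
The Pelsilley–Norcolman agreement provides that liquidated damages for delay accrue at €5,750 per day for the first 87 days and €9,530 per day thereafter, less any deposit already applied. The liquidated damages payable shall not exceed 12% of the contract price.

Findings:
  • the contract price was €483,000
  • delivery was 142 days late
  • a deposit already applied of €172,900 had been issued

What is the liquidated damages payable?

First 87 days: 87 × €5,750 = €500,250
Remaining days: (142 − 87) × €9,530 = €524,150
Accrued per-day damages: €500,250 + €524,150 = €1,024,400
Less deposit already applied: €1,024,400 − €172,900 = €851,500
Cap: 12% of €483,000 = €57,960
Cap at €57,960: €851,500 exceeds the cap → €57,960

€57,960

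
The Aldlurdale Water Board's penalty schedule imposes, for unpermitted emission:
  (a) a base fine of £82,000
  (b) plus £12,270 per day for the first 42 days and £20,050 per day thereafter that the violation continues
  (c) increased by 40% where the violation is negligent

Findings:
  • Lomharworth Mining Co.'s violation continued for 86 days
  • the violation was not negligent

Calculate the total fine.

£1,479,540

First 42 days: 42 × £12,270 = £515,340
Remaining days: (86 − 42) × £20,050 = £882,200
Per-day component: £515,340 + £882,200 = £1,397,540
Base plus per-day: £82,000 + £1,397,540 = £1,479,540
The violation was not negligent: no 40% increase.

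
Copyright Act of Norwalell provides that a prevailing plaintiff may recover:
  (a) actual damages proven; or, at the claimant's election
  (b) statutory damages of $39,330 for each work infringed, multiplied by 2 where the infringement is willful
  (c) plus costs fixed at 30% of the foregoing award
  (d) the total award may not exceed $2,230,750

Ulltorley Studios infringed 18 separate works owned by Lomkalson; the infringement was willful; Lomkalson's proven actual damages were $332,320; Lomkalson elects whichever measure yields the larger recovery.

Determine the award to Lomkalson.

$1,840,644

Statutory damages: 18 × $39,330 = $707,940
Doubled: 2 × $707,940 = $1,415,880
Greater of actual damages ($332,320) or enhanced statutory damages ($1,415,880): $1,415,880
Costs: 30% of $1,415,880 = $424,764
Award plus costs: $1,415,880 + $424,764 = $1,840,644
Cap at $2,230,750: $1,840,644 is within the cap, no reduction.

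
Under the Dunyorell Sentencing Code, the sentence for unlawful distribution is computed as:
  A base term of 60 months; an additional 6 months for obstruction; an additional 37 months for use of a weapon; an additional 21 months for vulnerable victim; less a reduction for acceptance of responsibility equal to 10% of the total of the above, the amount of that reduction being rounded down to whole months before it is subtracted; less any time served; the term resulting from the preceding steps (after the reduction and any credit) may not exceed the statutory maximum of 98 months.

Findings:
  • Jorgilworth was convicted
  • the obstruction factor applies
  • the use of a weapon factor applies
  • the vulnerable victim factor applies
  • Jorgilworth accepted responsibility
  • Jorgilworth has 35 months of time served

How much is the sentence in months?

Obstruction enhancement: +6 months
Use of a weapon enhancement: +37 months
Vulnerable victim enhancement: +21 months
Adjusted term: 60 months + 6 months + 37 months + 21 months = 124 months
Acceptance of responsibility reduction: 10% of 124 months = 12 months (rounded down)
After reduction: 124 − 12 = 112 months
Less time served: 112 months − 35 months = 77 months
Cap at 98 months: 77 months is within the cap, no reduction.

77 months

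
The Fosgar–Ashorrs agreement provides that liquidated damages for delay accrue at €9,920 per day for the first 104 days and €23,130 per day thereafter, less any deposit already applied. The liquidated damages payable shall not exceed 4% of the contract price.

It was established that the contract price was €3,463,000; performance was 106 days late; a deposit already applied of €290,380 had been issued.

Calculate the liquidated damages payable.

€138,520

First 104 days: 104 × €9,920 = €1,031,680
Remaining days: (106 − 104) × €23,130 = €46,260
Accrued per-day damages: €1,031,680 + €46,260 = €1,077,940
Less deposit already applied: €1,077,940 − €290,380 = €787,560
Cap: 4% of €3,463,000 = €138,520
Cap at €138,520: €787,560 exceeds the cap → €138,520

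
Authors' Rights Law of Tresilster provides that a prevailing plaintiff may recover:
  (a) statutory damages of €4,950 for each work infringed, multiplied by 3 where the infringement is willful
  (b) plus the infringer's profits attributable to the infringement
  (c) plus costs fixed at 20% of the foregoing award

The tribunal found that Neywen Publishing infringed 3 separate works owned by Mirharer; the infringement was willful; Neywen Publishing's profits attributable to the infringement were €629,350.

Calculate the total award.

€808,680

Statutory damages: 3 × €4,950 = €14,850
Trebled: 3 × €14,850 = €44,550
Combined award: €44,550 + €629,350 = €673,900
Costs: 20% of €673,900 = €134,780
Award plus costs: €673,900 + €134,780 = €808,680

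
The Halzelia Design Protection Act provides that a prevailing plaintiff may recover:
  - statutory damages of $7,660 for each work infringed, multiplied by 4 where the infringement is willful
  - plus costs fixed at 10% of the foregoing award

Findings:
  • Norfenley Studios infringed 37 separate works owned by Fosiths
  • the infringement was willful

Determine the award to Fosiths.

$1,247,048

Statutory damages: 37 × $7,660 = $283,420
Multiplied by 4: 4 × $283,420 = $1,133,680
Costs: 10% of $1,133,680 = $113,368
Award plus costs: $1,133,680 + $113,368 = $1,247,048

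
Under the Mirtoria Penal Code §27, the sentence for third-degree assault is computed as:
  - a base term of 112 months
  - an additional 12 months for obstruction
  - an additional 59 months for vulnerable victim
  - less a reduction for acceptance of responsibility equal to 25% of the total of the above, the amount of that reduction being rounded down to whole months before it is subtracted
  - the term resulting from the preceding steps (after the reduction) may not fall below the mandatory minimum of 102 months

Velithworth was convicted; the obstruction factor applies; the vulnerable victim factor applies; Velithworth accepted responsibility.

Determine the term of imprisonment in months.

Obstruction enhancement: +12 months
Vulnerable victim enhancement: +59 months
Adjusted term: 112 months + 12 months + 59 months = 183 months
Acceptance of responsibility reduction: 25% of 183 months = 45 months (rounded down)
After reduction: 183 − 45 = 138 months
Minimum 102 months: 138 months meets the minimum, no increase.

138 months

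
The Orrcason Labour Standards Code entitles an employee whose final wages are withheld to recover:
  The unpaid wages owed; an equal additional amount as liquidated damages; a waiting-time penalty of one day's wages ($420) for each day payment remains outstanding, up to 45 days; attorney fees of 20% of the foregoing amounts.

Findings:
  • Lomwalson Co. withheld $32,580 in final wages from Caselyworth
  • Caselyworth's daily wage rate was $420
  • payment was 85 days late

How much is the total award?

$100,872

Liquidated damages (equal amount): $32,580
Penalty days: min(85, 45) = 45
Waiting-time penalty: 45 × $420 = $18,900
Subtotal: $32,580 + $32,580 + $18,900 = $84,060
Attorney fees: 20% of $84,060 = $16,812
Total award: $84,060 + $16,812 = $100,872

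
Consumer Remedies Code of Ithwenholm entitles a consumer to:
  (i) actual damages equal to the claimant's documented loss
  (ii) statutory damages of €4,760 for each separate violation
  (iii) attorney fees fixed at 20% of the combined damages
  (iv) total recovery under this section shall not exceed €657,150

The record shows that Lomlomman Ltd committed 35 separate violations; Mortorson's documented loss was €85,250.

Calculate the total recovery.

€302,220

Statutory damages: 35 × €4,760 = €166,600
Combined damages: €85,250 + €166,600 = €251,850
Attorney fees: 20% of €251,850 = €50,370
Total before cap: €251,850 + €50,370 = €302,220
Cap at €657,150: €302,220 is within the cap, no reduction.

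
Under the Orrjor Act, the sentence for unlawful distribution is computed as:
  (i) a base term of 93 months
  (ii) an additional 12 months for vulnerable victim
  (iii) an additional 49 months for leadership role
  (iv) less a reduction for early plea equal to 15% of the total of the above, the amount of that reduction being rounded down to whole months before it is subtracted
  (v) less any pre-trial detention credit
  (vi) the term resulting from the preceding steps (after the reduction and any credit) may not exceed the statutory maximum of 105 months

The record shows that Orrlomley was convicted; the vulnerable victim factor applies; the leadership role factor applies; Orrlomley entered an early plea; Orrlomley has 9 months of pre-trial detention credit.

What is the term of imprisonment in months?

Vulnerable victim enhancement: +12 months
Leadership role enhancement: +49 months
Adjusted term: 93 months + 12 months + 49 months = 154 months
Early plea reduction: 15% of 154 months = 23 months (rounded down)
After reduction: 154 − 23 = 131 months
Less pre-trial detention credit: 131 months − 9 months = 122 months
Cap at 105 months: 122 months exceeds the cap → 105 months

105 months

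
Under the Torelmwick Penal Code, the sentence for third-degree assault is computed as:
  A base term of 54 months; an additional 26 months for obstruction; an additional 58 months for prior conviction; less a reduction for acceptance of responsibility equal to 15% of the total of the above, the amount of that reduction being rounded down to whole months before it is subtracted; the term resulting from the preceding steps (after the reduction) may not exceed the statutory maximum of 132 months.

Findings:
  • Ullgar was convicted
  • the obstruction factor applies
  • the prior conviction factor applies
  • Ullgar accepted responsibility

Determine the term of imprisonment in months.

Obstruction enhancement: +26 months
Prior conviction enhancement: +58 months
Adjusted term: 54 months + 26 months + 58 months = 138 months
Acceptance of responsibility reduction: 15% of 138 months = 20 months (rounded down)
After reduction: 138 − 20 = 118 months
Cap at 132 months: 118 months is within the cap, no reduction.

Sentence: 118 months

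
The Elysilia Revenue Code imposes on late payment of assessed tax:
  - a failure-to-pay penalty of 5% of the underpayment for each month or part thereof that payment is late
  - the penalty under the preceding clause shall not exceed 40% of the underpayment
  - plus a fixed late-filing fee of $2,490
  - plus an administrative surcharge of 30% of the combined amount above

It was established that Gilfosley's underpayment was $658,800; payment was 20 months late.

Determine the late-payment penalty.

Accrued rate: 5% × 20 = 100%, capped at 40% → 40%
Failure-to-pay penalty: 40% of $658,800 = $263,520
Penalty before surcharge: $263,520 + $2,490 = $266,010
Administrative surcharge: 30% of $266,010 = $79,803
Total penalty: $266,010 + $79,803 = $345,813

$345,813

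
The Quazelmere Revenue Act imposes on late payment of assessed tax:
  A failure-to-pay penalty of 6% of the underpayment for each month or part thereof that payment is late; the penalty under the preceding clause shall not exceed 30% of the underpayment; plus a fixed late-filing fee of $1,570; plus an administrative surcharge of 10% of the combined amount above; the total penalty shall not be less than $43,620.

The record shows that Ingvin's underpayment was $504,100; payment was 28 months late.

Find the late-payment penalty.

Accrued rate: 6% × 28 = 168%, capped at 30% → 30%
Failure-to-pay penalty: 30% of $504,100 = $151,230
Penalty before surcharge: $151,230 + $1,570 = $152,800
Administrative surcharge: 10% of $152,800 = $15,280
Total penalty: $152,800 + $15,280 = $168,080
Minimum $43,620: $168,080 meets the minimum, no increase.

$168,080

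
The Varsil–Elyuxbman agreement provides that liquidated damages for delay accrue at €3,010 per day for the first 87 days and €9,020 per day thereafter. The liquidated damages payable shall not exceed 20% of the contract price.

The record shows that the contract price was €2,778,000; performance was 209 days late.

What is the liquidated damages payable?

First 87 days: 87 × €3,010 = €261,870
Remaining days: (209 − 87) × €9,020 = €1,100,440
Accrued per-day damages: €261,870 + €1,100,440 = €1,362,310
Cap: 20% of €2,778,000 = €555,600
Cap at €555,600: €1,362,310 exceeds the cap → €555,600

€555,600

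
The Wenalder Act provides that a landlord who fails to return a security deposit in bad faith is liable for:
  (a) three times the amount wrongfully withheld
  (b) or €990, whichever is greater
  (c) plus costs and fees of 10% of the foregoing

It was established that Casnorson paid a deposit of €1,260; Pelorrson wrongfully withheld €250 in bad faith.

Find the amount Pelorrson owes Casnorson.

Trebled: 3 × €250 = €750
Minimum €990: €750 is below the minimum → €990
Costs and fees: 10% of €990 = €99
Total recovery: €990 + €99 = €1,089

Recovery: €1,089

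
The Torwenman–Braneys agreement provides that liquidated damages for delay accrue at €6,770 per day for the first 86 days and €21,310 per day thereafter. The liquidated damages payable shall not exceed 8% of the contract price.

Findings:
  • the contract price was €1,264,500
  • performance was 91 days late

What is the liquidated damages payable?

€101,160

First 86 days: 86 × €6,770 = €582,220
Remaining days: (91 − 86) × €21,310 = €106,550
Accrued per-day damages: €582,220 + €106,550 = €688,770
Cap: 8% of €1,264,500 = €101,160
Cap at €101,160: €688,770 exceeds the cap → €101,160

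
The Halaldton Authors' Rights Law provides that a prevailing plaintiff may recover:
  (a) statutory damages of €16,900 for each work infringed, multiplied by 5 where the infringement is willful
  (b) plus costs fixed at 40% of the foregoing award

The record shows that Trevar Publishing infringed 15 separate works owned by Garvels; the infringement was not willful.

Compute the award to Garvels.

Statutory damages: 15 × €16,900 = €253,500
Infringement not willful: no ×5 enhancement.
Costs: 40% of €253,500 = €101,400
Award plus costs: €253,500 + €101,400 = €354,900

€354,900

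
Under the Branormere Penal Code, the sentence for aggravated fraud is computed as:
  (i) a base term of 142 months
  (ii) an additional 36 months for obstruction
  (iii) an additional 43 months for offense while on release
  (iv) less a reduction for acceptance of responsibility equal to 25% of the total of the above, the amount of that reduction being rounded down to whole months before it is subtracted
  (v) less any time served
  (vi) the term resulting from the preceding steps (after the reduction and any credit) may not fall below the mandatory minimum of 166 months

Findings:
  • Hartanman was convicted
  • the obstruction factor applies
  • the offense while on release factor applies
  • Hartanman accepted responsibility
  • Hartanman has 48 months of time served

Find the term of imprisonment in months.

Obstruction enhancement: +36 months
Offense while on release enhancement: +43 months
Adjusted term: 142 months + 36 months + 43 months = 221 months
Acceptance of responsibility reduction: 25% of 221 months = 55 months (rounded down)
After reduction: 221 − 55 = 166 months
Less time served: 166 months − 48 months = 118 months
Minimum 166 months: 118 months is below the minimum → 166 months

166 months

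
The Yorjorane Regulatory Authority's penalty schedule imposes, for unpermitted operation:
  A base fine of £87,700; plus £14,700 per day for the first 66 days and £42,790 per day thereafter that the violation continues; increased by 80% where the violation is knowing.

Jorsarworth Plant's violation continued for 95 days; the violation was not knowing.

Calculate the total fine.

£2,298,810

First 66 days: 66 × £14,700 = £970,200
Remaining days: (95 − 66) × £42,790 = £1,240,910
Per-day component: £970,200 + £1,240,910 = £2,211,110
Base plus per-day: £87,700 + £2,211,110 = £2,298,810
The violation was not knowing: no 80% increase.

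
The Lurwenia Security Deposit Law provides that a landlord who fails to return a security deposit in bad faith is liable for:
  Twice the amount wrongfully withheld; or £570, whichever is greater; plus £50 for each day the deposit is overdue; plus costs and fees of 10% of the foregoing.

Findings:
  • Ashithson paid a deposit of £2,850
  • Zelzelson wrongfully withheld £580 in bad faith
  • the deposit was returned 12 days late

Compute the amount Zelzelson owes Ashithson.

Recovery: £1,936

Doubled: 2 × £580 = £1,160
Minimum £570: £1,160 meets the minimum, no increase.
Late-return penalty: 12 × £50 = £600
Damages plus late penalty: £1,160 + £600 = £1,760
Costs and fees: 10% of £1,760 = £176
Total recovery: £1,760 + £176 = £1,936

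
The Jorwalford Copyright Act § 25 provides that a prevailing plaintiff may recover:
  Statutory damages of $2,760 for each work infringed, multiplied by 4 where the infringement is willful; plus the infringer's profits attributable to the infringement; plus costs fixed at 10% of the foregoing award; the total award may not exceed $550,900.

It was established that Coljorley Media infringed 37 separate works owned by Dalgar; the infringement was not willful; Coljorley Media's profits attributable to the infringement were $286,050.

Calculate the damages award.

Statutory damages: 37 × $2,760 = $102,120
Infringement not willful: no ×4 enhancement.
Combined award: $102,120 + $286,050 = $388,170
Costs: 10% of $388,170 = $38,817
Award plus costs: $388,170 + $38,817 = $426,987
Cap at $550,900: $426,987 is within the cap, no reduction.

Award: $426,987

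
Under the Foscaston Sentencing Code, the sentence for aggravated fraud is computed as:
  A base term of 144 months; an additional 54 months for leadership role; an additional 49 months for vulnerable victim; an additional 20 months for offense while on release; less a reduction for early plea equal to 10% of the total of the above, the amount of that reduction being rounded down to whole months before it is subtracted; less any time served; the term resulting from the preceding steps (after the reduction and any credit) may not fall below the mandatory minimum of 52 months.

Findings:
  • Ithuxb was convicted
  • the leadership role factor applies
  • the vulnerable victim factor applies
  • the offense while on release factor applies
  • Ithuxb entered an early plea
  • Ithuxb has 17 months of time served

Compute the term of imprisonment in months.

224 months

Leadership role enhancement: +54 months
Vulnerable victim enhancement: +49 months
Offense while on release enhancement: +20 months
Adjusted term: 144 months + 54 months + 49 months + 20 months = 267 months
Early plea reduction: 10% of 267 months = 26 months (rounded down)
After reduction: 267 − 26 = 241 months
Less time served: 241 months − 17 months = 224 months
Minimum 52 months: 224 months meets the minimum, no increase.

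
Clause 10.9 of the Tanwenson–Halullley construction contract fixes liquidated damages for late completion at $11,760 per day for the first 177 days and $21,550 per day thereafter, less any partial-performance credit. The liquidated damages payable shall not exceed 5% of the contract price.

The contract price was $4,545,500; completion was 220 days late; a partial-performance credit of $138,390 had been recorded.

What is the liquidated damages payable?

First 177 days: 177 × $11,760 = $2,081,520
Remaining days: (220 − 177) × $21,550 = $926,650
Accrued per-day damages: $2,081,520 + $926,650 = $3,008,170
Less partial-performance credit: $3,008,170 − $138,390 = $2,869,780
Cap: 5% of $4,545,500 = $227,275
Cap at $227,275: $2,869,780 exceeds the cap → $227,275

$227,275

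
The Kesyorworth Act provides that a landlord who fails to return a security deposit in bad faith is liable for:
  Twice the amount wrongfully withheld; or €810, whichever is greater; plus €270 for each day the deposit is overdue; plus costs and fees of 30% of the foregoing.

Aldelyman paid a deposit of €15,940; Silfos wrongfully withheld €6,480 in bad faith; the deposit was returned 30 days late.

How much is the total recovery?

Doubled: 2 × €6,480 = €12,960
Minimum €810: €12,960 meets the minimum, no increase.
Late-return penalty: 30 × €270 = €8,100
Damages plus late penalty: €12,960 + €8,100 = €21,060
Costs and fees: 30% of €21,060 = €6,318
Total recovery: €21,060 + €6,318 = €27,378

€27,378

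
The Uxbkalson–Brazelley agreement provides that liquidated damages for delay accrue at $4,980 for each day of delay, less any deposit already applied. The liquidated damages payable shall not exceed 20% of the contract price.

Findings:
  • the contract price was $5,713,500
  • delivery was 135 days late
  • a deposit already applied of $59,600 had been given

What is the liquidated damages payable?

Per-day damages: 135 × $4,980 = $672,300
Less deposit already applied: $672,300 − $59,600 = $612,700
Cap: 20% of $5,713,500 = $1,142,700
Cap at $1,142,700: $612,700 is within the cap, no reduction.

$612,700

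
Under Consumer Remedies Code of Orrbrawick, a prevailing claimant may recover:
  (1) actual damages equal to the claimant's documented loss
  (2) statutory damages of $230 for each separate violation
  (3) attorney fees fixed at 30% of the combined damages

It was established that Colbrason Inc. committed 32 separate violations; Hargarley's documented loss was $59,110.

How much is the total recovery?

$86,411

Statutory damages: 32 × $230 = $7,360
Combined damages: $59,110 + $7,360 = $66,470
Attorney fees: 30% of $66,470 = $19,941
Total recovery: $66,470 + $19,941 = $86,411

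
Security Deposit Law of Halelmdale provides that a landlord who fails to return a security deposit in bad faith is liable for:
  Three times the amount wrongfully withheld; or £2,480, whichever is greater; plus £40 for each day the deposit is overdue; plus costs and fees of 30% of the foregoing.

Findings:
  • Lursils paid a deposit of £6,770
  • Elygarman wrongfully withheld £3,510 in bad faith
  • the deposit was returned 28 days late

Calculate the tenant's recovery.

Trebled: 3 × £3,510 = £10,530
Minimum £2,480: £10,530 meets the minimum, no increase.
Late-return penalty: 28 × £40 = £1,120
Damages plus late penalty: £10,530 + £1,120 = £11,650
Costs and fees: 30% of £11,650 = £3,495
Total recovery: £11,650 + £3,495 = £15,145

Recovery: £15,145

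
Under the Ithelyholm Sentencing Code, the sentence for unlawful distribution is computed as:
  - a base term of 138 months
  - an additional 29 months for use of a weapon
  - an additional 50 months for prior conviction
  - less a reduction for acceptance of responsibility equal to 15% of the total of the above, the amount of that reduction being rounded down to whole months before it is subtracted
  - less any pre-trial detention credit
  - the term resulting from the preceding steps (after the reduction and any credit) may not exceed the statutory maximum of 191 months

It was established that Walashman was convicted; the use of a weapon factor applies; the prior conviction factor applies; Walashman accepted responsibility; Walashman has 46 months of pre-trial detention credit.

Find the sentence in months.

139 months

Use of a weapon enhancement: +29 months
Prior conviction enhancement: +50 months
Adjusted term: 138 months + 29 months + 50 months = 217 months
Acceptance of responsibility reduction: 15% of 217 months = 32 months (rounded down)
After reduction: 217 − 32 = 185 months
Less pre-trial detention credit: 185 months − 46 months = 139 months
Cap at 191 months: 139 months is within the cap, no reduction.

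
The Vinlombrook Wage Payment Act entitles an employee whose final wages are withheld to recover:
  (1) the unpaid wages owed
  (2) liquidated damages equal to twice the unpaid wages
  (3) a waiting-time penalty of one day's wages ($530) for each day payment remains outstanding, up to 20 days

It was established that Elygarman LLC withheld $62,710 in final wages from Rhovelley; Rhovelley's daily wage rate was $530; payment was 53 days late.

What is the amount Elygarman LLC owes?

Doubled: 2 × $62,710 = $125,420
Penalty days: min(53, 20) = 20
Waiting-time penalty: 20 × $530 = $10,600
Total award: $62,710 + $125,420 + $10,600 = $198,730

Total award: $198,730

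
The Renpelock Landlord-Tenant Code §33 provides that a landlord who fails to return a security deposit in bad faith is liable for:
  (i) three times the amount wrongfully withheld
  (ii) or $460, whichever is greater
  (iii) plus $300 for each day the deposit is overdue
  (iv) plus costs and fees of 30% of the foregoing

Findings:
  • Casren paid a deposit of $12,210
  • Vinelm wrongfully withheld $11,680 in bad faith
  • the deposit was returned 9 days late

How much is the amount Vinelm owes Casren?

Trebled: 3 × $11,680 = $35,040
Minimum $460: $35,040 meets the minimum, no increase.
Late-return penalty: 9 × $300 = $2,700
Damages plus late penalty: $35,040 + $2,700 = $37,740
Costs and fees: 30% of $37,740 = $11,322
Total recovery: $37,740 + $11,322 = $49,062

$49,062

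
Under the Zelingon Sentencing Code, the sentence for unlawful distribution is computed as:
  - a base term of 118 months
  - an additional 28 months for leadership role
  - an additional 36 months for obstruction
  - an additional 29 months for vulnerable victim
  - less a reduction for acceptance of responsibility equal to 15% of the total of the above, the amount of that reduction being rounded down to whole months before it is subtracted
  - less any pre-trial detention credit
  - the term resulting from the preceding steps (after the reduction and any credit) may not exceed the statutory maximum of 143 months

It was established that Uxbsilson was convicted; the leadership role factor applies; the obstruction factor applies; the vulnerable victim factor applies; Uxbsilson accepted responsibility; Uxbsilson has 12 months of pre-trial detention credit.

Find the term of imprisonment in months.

Leadership role enhancement: +28 months
Obstruction enhancement: +36 months
Vulnerable victim enhancement: +29 months
Adjusted term: 118 months + 28 months + 36 months + 29 months = 211 months
Acceptance of responsibility reduction: 15% of 211 months = 31 months (rounded down)
After reduction: 211 − 31 = 180 months
Less pre-trial detention credit: 180 months − 12 months = 168 months
Cap at 143 months: 168 months exceeds the cap → 143 months

143 months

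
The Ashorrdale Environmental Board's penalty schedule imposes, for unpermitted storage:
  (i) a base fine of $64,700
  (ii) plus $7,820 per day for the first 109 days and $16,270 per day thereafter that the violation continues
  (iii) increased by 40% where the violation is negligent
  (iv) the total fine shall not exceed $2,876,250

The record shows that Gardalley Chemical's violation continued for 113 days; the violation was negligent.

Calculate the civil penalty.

First 109 days: 109 × $7,820 = $852,380
Remaining days: (113 − 109) × $16,270 = $65,080
Per-day component: $852,380 + $65,080 = $917,460
Base plus per-day: $64,700 + $917,460 = $982,160
Enhancement: 40% of $982,160 = $392,864
Enhanced fine: $982,160 + $392,864 = $1,375,024
Cap at $2,876,250: $1,375,024 is within the cap, no reduction.

$1,375,024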